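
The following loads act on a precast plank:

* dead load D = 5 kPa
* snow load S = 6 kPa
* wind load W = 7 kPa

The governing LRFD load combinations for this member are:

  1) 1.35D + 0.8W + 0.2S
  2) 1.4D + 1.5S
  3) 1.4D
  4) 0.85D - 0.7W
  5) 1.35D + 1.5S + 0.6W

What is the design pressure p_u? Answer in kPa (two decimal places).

1) 1.35(5) + 0.8(7) + 0.2(6) = 6.75 + 5.60 + 1.20 = 13.55
2) 1.4(5) + 1.5(6) = 7.00 + 9.00 = 16.00
3) 1.4(5) = 7.00
4) 0.85(5) - 0.7(7) = 4.25 - 4.90 = -0.65
5) 1.35(5) + 1.5(6) + 0.6(7) = 6.75 + 9.00 + 4.20 = 19.95
Maximum is from combination 5.

19.95 kPa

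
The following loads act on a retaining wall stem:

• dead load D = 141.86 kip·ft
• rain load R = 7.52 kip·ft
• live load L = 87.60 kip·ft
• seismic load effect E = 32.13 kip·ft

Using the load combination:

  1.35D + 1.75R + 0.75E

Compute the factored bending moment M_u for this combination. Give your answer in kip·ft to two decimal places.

1.35(141.86) + 1.75(7.52) + 0.75(32.13) = 191.51 + 13.16 + 24.10 = 228.77
M_u = 228.77 kip·ft.

228.77 kip·ft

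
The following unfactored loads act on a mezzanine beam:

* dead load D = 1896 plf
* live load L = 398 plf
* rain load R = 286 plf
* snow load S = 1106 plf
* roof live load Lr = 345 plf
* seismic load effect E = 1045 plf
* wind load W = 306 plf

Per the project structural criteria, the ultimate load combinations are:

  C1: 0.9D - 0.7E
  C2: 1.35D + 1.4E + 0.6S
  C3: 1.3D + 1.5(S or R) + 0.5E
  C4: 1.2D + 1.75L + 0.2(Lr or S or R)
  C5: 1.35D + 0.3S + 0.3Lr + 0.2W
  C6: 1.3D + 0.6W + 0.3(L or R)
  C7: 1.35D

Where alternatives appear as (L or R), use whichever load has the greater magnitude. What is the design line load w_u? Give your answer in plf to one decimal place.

4686.2 plf

(S or R) → S = 1106 plf; (Lr or S or R) → S = 1106 plf; (L or R) → L = 398 plf.
C1: 0.9(1896) - 0.7(1045) = 1706.4 - 731.5 = 974.9
C2: 1.35(1896) + 1.4(1045) + 0.6(1106) = 2559.6 + 1463.0 + 663.6 = 4686.2
C3: 1.3(1896) + 1.5(1106) + 0.5(1045) = 2464.8 + 1659.0 + 522.5 = 4646.3
C4: 1.2(1896) + 1.75(398) + 0.2(1106) = 2275.2 + 696.5 + 221.2 = 3192.9
C5: 1.35(1896) + 0.3(1106) + 0.3(345) + 0.2(306) = 2559.6 + 331.8 + 103.5 + 61.2 = 3056.1
C6: 1.3(1896) + 0.6(306) + 0.3(398) = 2464.8 + 183.6 + 119.4 = 2767.8
C7: 1.35(1896) = 2559.6
The controlling combination is 2, giving 4686.2 plf.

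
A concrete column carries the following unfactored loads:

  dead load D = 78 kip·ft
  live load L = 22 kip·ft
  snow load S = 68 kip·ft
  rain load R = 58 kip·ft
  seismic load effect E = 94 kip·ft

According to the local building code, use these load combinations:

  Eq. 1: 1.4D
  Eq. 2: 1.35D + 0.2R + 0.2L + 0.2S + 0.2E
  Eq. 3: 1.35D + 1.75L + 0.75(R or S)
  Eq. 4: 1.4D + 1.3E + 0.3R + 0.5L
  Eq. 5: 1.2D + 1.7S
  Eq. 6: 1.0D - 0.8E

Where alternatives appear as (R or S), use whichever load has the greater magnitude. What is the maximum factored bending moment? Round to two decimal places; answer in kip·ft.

259.80 kip·ft

(R or S) → S = 68 kip·ft.
Eq. 1: 1.4(78) = 109.20
Eq. 2: 1.35(78) + 0.2(58) + 0.2(22) + 0.2(68) + 0.2(94) = 105.30 + 11.60 + 4.40 + 13.60 + 18.80 = 153.70
Eq. 3: 1.35(78) + 1.75(22) + 0.75(68) = 105.30 + 38.50 + 51.00 = 194.80
Eq. 4: 1.4(78) + 1.3(94) + 0.3(58) + 0.5(22) = 109.20 + 122.20 + 17.40 + 11.00 = 259.80
Eq. 5: 1.2(78) + 1.7(68) = 93.60 + 115.60 = 209.20
Eq. 6: 1.0(78) - 0.8(94) = 78.00 - 75.20 = 2.80
Combination 4 governs: M_u = 259.80 kip·ft.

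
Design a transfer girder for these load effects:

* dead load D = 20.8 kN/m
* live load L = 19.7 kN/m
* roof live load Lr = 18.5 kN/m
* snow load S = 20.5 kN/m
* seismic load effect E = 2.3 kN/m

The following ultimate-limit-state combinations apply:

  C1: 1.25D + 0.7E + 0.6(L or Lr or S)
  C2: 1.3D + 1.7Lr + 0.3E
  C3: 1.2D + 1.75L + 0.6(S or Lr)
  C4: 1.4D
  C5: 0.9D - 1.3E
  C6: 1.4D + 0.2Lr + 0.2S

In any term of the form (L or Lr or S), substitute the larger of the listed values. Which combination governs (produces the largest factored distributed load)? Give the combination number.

Combination 3

(L or Lr or S) → S = 20.5 kN/m; (S or Lr) → S = 20.5 kN/m.
C1: 1.25(20.8) + 0.7(2.3) + 0.6(20.5) = 39.91
C2: 1.3(20.8) + 1.7(18.5) + 0.3(2.3) = 59.18
C3: 1.2(20.8) + 1.75(19.7) + 0.6(20.5) = 71.74
C4: 1.4(20.8) = 29.12
C5: 0.9(20.8) - 1.3(2.3) = 15.73
C6: 1.4(20.8) + 0.2(18.5) + 0.2(20.5) = 36.92
The largest value is 71.74 kN/m from combination 3.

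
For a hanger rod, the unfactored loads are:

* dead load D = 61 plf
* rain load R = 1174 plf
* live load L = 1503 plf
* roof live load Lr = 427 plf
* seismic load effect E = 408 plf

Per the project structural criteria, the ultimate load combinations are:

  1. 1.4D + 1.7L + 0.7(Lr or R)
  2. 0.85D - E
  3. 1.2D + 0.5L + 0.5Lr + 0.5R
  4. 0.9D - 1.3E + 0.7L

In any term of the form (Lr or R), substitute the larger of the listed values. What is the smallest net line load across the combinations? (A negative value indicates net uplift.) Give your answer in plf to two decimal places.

-356.15 plf

(Lr or R) → R = 1174 plf.
1. 1.4(61) + 1.7(1503) + 0.7(1174) = 85.40 + 2555.10 + 821.80 = 3462.30
2. 0.85(61) - 1.0(408) = 51.85 - 408.00 = -356.15
3. 1.2(61) + 0.5(1503) + 0.5(427) + 0.5(1174) = 73.20 + 751.50 + 213.50 + 587.00 = 1625.20
4. 0.9(61) - 1.3(408) + 0.7(1503) = 54.90 - 530.40 + 1052.10 = 576.60
Combination 2 gives the minimum: -356.15 plf.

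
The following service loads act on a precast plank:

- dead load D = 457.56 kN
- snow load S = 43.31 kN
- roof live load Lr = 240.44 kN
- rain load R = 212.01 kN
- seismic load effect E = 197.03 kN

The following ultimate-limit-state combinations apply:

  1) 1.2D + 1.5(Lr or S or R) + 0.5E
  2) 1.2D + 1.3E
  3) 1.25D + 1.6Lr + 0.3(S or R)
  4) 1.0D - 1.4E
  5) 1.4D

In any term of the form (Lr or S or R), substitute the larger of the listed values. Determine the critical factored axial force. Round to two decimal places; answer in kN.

(Lr or S or R) → Lr = 240.44 kN; (S or R) → R = 212.01 kN.
1) 1.2(457.56) + 1.5(240.44) + 0.5(197.03) = 549.07 + 360.66 + 98.52 = 1008.25
2) 1.2(457.56) + 1.3(197.03) = 549.07 + 256.14 = 805.21
3) 1.25(457.56) + 1.6(240.44) + 0.3(212.01) = 1020.26
4) 1.0(457.56) - 1.4(197.03) = 457.56 - 275.84 = 181.72
5) 1.4(457.56) = 640.58
Maximum is from combination 3.

1020.26 kN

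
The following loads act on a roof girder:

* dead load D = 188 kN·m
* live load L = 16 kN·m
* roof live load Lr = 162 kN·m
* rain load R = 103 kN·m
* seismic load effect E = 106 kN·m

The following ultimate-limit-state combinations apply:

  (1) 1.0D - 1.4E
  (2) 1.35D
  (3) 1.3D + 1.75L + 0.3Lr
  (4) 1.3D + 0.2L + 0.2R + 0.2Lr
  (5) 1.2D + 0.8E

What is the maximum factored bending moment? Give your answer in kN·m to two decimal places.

(1) 1.0(188) - 1.4(106) = 188.00 - 148.40 = 39.60
(2) 1.35(188) = 253.80
(3) 1.3(188) + 1.75(16) + 0.3(162) = 244.40 + 28.00 + 48.60 = 321.00
(4) 1.3(188) + 0.2(16) + 0.2(103) + 0.2(162) = 244.40 + 3.20 + 20.60 + 32.40 = 300.60
(5) 1.2(188) + 0.8(106) = 225.60 + 84.80 = 310.40
Maximum is from combination 3.

321.00 kN·m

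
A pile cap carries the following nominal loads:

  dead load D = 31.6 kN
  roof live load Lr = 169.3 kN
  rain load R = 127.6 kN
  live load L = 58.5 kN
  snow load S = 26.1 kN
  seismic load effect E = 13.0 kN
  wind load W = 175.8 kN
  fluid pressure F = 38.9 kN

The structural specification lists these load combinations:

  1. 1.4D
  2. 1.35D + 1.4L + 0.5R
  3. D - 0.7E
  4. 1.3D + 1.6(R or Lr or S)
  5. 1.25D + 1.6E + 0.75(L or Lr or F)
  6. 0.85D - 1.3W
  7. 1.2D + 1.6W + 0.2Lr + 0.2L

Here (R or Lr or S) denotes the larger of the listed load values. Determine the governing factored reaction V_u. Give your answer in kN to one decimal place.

364.8 kN

(R or Lr or S) → Lr = 169.3 kN; (L or Lr or F) → Lr = 169.3 kN.
1. 1.4(31.6) = 44.2
2. 1.35(31.6) + 1.4(58.5) + 0.5(127.6) = 188.4
3. 1.0(31.6) - 0.7(13.0) = 22.5
4. 1.3(31.6) + 1.6(169.3) = 312.0
5. 1.25(31.6) + 1.6(13.0) + 0.75(169.3) = 187.3
6. 0.85(31.6) - 1.3(175.8) = -201.7
7. 1.2(31.6) + 1.6(175.8) + 0.2(169.3) + 0.2(58.5) = 364.8
Combination 7 governs: V_u = 364.8 kN.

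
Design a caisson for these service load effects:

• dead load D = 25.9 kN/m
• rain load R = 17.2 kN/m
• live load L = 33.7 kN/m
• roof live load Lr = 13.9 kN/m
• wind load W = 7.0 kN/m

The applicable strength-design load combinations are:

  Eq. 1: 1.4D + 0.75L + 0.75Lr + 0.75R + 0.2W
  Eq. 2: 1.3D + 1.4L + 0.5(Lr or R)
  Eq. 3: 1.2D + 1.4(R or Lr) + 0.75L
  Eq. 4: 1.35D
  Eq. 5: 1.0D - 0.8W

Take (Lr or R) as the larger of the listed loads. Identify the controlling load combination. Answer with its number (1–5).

(Lr or R) → R = 17.2 kN/m; (R or Lr) → R = 17.2 kN/m.
Eq. 1: 1.4(25.9) + 0.75(33.7) + 0.75(13.9) + 0.75(17.2) + 0.2(7.0) = 86.26
Eq. 2: 1.3(25.9) + 1.4(33.7) + 0.5(17.2) = 33.67 + 47.18 + 8.60 = 89.45
Eq. 3: 1.2(25.9) + 1.4(17.2) + 0.75(33.7) = 31.08 + 24.08 + 25.28 = 80.44
Eq. 4: 1.35(25.9) = 34.97
Eq. 5: 1.0(25.9) - 0.8(7.0) = 25.90 - 5.60 = 20.30
The largest value is 89.45 kN/m from combination 2.

Combination 2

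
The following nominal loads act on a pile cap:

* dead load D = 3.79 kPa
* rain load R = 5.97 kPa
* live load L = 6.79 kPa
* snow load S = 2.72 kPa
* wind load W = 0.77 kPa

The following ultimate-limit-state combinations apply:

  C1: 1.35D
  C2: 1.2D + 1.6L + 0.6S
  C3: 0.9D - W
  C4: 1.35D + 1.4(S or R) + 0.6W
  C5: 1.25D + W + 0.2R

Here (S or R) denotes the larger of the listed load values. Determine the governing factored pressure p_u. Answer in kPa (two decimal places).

(S or R) → R = 5.97 kPa.
C1: 1.35(3.79) = 5.12
C2: 1.2(3.79) + 1.6(6.79) + 0.6(2.72) = 4.55 + 10.86 + 1.63 = 17.04
C3: 0.9(3.79) - 1.0(0.77) = 3.41 - 0.77 = 2.64
C4: 1.35(3.79) + 1.4(5.97) + 0.6(0.77) = 5.12 + 8.36 + 0.46 = 13.94
C5: 1.25(3.79) + 1.0(0.77) + 0.2(5.97) = 4.74 + 0.77 + 1.19 = 6.70
The controlling combination is 2, giving 17.04 kPa.

17.04 kPa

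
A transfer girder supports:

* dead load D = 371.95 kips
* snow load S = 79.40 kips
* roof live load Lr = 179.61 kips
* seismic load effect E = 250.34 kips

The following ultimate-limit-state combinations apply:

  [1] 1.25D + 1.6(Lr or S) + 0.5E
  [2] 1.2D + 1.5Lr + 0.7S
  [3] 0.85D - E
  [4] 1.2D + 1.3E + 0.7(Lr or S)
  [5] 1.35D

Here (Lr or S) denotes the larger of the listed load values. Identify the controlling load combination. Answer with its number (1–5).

Combination 4

(Lr or S) → Lr = 179.61 kips.
[1] 1.25(371.95) + 1.6(179.61) + 0.5(250.34) = 877.48
[2] 1.2(371.95) + 1.5(179.61) + 0.7(79.40) = 771.34
[3] 0.85(371.95) - 1.0(250.34) = 65.82
[4] 1.2(371.95) + 1.3(250.34) + 0.7(179.61) = 897.51
[5] 1.35(371.95) = 502.13
The largest value is 897.51 kips from combination 4.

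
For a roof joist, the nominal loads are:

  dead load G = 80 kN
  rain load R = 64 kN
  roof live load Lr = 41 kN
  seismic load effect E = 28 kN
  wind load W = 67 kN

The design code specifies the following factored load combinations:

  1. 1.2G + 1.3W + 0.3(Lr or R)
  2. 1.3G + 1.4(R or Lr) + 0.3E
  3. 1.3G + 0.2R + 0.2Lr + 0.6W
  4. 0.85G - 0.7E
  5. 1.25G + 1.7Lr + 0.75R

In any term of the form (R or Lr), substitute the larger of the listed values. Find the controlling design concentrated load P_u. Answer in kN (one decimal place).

(Lr or R) → R = 64 kN; (R or Lr) → R = 64 kN.
1. 1.2(80) + 1.3(67) + 0.3(64) = 96.0 + 87.1 + 19.2 = 202.3
2. 1.3(80) + 1.4(64) + 0.3(28) = 104.0 + 89.6 + 8.4 = 202.0
3. 1.3(80) + 0.2(64) + 0.2(41) + 0.6(67) = 104.0 + 12.8 + 8.2 + 40.2 = 165.2
4. 0.85(80) - 0.7(28) = 68.0 - 19.6 = 48.4
5. 1.25(80) + 1.7(41) + 0.75(64) = 100.0 + 69.7 + 48.0 = 217.7
The controlling combination is 5, giving 217.7 kN.

217.7 kN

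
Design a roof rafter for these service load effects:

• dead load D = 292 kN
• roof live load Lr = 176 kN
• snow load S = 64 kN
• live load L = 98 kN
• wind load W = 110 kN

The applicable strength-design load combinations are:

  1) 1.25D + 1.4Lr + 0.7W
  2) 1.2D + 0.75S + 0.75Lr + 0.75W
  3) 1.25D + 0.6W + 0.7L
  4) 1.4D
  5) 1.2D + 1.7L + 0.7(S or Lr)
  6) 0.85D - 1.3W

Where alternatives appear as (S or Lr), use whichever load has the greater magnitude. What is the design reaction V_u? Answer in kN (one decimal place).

688.4 kN

(S or Lr) → Lr = 176 kN.
1) 1.25(292) + 1.4(176) + 0.7(110) = 365.0 + 246.4 + 77.0 = 688.4
2) 1.2(292) + 0.75(64) + 0.75(176) + 0.75(110) = 350.4 + 48.0 + 132.0 + 82.5 = 612.9
3) 1.25(292) + 0.6(110) + 0.7(98) = 365.0 + 66.0 + 68.6 = 499.6
4) 1.4(292) = 408.8
5) 1.2(292) + 1.7(98) + 0.7(176) = 350.4 + 166.6 + 123.2 = 640.2
6) 0.85(292) - 1.3(110) = 248.2 - 143.0 = 105.2
Maximum is from combination 1.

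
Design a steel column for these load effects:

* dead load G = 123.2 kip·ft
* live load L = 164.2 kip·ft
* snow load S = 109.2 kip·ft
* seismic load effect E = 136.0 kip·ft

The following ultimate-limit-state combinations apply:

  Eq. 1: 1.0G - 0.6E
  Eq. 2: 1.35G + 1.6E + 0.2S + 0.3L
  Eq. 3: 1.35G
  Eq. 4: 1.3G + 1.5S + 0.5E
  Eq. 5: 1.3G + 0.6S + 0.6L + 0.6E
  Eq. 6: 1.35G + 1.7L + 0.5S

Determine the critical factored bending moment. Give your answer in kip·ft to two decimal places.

500.06 kip·ft

Eq. 1: 1.0(123.2) - 0.6(136.0) = 123.20 - 81.60 = 41.60
Eq. 2: 1.35(123.2) + 1.6(136.0) + 0.2(109.2) + 0.3(164.2) = 166.32 + 217.60 + 21.84 + 49.26 = 455.02
Eq. 3: 1.35(123.2) = 166.32
Eq. 4: 1.3(123.2) + 1.5(109.2) + 0.5(136.0) = 160.16 + 163.80 + 68.00 = 391.96
Eq. 5: 1.3(123.2) + 0.6(109.2) + 0.6(164.2) + 0.6(136.0) = 160.16 + 65.52 + 98.52 + 81.60 = 405.80
Eq. 6: 1.35(123.2) + 1.7(164.2) + 0.5(109.2) = 166.32 + 279.14 + 54.60 = 500.06
Combination 6 governs: M_u = 500.06 kip·ft.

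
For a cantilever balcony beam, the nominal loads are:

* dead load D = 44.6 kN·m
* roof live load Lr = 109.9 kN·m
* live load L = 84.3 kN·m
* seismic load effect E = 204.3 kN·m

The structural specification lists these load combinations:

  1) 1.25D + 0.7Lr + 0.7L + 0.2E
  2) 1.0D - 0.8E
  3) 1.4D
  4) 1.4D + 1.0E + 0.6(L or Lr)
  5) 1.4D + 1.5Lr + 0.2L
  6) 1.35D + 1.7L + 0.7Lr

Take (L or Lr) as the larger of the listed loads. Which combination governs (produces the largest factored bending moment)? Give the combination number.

Combination 4

(L or Lr) → Lr = 109.9 kN·m.
1) 1.25(44.6) + 0.7(109.9) + 0.7(84.3) + 0.2(204.3) = 55.75 + 76.93 + 59.01 + 40.86 = 232.55
2) 1.0(44.6) - 0.8(204.3) = 44.60 - 163.44 = -118.84
3) 1.4(44.6) = 62.44
4) 1.4(44.6) + 1.0(204.3) + 0.6(109.9) = 62.44 + 204.30 + 65.94 = 332.68
5) 1.4(44.6) + 1.5(109.9) + 0.2(84.3) = 62.44 + 164.85 + 16.86 = 244.15
6) 1.35(44.6) + 1.7(84.3) + 0.7(109.9) = 60.21 + 143.31 + 76.93 = 280.45
The largest value is 332.68 kN·m from combination 4.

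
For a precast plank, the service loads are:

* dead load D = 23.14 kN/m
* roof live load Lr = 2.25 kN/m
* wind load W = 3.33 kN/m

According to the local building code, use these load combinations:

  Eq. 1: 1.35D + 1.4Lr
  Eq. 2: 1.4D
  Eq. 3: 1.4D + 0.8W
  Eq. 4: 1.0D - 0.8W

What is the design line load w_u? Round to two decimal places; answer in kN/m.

Eq. 1: 1.35(23.14) + 1.4(2.25) = 31.24 + 3.15 = 34.39
Eq. 2: 1.4(23.14) = 32.40
Eq. 3: 1.4(23.14) + 0.8(3.33) = 32.40 + 2.66 = 35.06
Eq. 4: 1.0(23.14) - 0.8(3.33) = 23.14 - 2.66 = 20.48
Combination 3 governs: w_u = 35.06 kN/m.

35.06 kN/m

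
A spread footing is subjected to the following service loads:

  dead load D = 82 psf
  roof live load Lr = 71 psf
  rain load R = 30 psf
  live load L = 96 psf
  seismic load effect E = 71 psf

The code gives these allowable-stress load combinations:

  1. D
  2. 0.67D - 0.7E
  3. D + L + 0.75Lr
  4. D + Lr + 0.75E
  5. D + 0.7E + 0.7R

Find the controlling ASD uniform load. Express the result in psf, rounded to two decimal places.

1. 1.0(82) = 82.00
2. 0.67(82) - 0.7(71) = 54.94 - 49.70 = 5.24
3. 1.0(82) + 1.0(96) + 0.75(71) = 82.00 + 96.00 + 53.25 = 231.25
4. 1.0(82) + 1.0(71) + 0.75(71) = 82.00 + 71.00 + 53.25 = 206.25
5. 1.0(82) + 0.7(71) + 0.7(30) = 82.00 + 49.70 + 21.00 = 152.70
Combination 3 governs: q = 231.25 psf.

231.25 psf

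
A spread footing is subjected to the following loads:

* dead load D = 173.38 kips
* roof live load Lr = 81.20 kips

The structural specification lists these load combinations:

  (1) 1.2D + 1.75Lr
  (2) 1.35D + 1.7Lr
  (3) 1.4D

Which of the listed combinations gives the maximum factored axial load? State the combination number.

(1) 1.2(173.38) + 1.75(81.20) = 350.16
(2) 1.35(173.38) + 1.7(81.20) = 372.10
(3) 1.4(173.38) = 242.73
The largest value is 372.10 kips from combination 2.

Combination 2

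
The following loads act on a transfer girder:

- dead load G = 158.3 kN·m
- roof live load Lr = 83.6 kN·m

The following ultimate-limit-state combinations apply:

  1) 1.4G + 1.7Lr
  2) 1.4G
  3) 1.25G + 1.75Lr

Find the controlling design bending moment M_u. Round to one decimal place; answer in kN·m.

363.7 kN·m

1) 1.4(158.3) + 1.7(83.6) = 221.6 + 142.1 = 363.7
2) 1.4(158.3) = 221.6
3) 1.25(158.3) + 1.75(83.6) = 197.9 + 146.3 = 344.2
The controlling combination is 1, giving 363.7 kN·m.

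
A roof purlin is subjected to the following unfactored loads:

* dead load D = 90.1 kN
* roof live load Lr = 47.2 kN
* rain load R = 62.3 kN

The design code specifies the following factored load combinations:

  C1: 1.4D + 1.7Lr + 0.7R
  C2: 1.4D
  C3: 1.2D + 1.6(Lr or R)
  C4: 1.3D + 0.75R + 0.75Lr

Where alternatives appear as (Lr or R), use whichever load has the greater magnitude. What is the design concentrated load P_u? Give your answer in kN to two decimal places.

249.99 kN

(Lr or R) → R = 62.3 kN.
C1: 1.4(90.1) + 1.7(47.2) + 0.7(62.3) = 126.14 + 80.24 + 43.61 = 249.99
C2: 1.4(90.1) = 126.14
C3: 1.2(90.1) + 1.6(62.3) = 108.12 + 99.68 = 207.80
C4: 1.3(90.1) + 0.75(62.3) + 0.75(47.2) = 117.13 + 46.73 + 35.40 = 199.26
Combination 1 governs: P_u = 249.99 kN.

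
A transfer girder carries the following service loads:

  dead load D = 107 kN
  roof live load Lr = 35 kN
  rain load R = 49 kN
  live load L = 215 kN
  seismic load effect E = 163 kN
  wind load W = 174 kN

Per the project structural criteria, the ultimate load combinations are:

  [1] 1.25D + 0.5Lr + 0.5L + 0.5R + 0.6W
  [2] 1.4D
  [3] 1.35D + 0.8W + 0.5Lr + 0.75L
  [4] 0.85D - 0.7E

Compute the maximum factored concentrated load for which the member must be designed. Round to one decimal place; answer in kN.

462.4 kN

[1] 1.25(107) + 0.5(35) + 0.5(215) + 0.5(49) + 0.6(174) = 133.8 + 17.5 + 107.5 + 24.5 + 104.4 = 387.7
[2] 1.4(107) = 149.8
[3] 1.35(107) + 0.8(174) + 0.5(35) + 0.75(215) = 462.4
[4] 0.85(107) - 0.7(163) = -23.2
Maximum is from combination 3.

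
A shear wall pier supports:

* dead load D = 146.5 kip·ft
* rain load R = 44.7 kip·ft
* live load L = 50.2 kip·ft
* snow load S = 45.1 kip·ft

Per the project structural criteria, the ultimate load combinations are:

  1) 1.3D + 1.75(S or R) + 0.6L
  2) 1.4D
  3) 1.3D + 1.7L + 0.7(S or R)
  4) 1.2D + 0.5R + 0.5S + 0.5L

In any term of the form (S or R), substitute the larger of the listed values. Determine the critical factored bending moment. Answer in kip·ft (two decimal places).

307.36 kip·ft

(S or R) → S = 45.1 kip·ft.
1) 1.3(146.5) + 1.75(45.1) + 0.6(50.2) = 190.45 + 78.93 + 30.12 = 299.50
2) 1.4(146.5) = 205.10
3) 1.3(146.5) + 1.7(50.2) + 0.7(45.1) = 190.45 + 85.34 + 31.57 = 307.36
4) 1.2(146.5) + 0.5(44.7) + 0.5(45.1) + 0.5(50.2) = 175.80 + 22.35 + 22.55 + 25.10 = 245.80
Combination 3 governs: M_u = 307.36 kip·ft.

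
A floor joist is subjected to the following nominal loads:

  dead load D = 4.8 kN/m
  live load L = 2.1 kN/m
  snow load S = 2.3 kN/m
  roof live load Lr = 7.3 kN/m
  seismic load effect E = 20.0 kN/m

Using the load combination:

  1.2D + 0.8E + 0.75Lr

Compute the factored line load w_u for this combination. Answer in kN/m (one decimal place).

27.2 kN/m

1.2(4.8) + 0.8(20.0) + 0.75(7.3) = 27.2
w_u = 27.2 kN/m.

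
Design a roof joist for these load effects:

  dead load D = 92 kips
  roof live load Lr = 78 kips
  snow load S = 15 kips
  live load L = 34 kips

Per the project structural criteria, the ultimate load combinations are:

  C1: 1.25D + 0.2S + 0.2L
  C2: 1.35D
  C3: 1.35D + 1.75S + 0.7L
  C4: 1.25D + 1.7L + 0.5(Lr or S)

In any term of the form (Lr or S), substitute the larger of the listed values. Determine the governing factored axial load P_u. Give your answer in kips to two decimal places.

(Lr or S) → Lr = 78 kips.
C1: 1.25(92) + 0.2(15) + 0.2(34) = 124.80
C2: 1.35(92) = 124.20
C3: 1.35(92) + 1.75(15) + 0.7(34) = 174.25
C4: 1.25(92) + 1.7(34) + 0.5(78) = 211.80
The controlling combination is 4, giving 211.80 kips.

211.80 kips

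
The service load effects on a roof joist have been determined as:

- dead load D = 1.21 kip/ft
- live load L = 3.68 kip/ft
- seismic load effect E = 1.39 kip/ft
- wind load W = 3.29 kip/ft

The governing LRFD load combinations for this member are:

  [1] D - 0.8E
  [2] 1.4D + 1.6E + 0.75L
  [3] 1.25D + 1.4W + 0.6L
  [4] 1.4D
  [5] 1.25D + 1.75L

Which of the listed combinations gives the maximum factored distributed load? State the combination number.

[1] 1.0(1.21) - 0.8(1.39) = 0.10
[2] 1.4(1.21) + 1.6(1.39) + 0.75(3.68) = 6.68
[3] 1.25(1.21) + 1.4(3.29) + 0.6(3.68) = 8.33
[4] 1.4(1.21) = 1.69
[5] 1.25(1.21) + 1.75(3.68) = 7.95
The largest value is 8.33 kip/ft from combination 3.

Combination 3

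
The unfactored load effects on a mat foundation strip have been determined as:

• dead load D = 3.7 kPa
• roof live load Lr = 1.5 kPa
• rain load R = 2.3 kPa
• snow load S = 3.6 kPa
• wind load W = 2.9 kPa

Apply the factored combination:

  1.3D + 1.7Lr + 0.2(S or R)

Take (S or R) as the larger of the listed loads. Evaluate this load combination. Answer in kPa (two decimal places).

8.08 kPa

(S or R) → S = 3.6 kPa.
1.3(3.7) + 1.7(1.5) + 0.2(3.6) = 4.81 + 2.55 + 0.72 = 8.08
q_u = 8.08 kPa.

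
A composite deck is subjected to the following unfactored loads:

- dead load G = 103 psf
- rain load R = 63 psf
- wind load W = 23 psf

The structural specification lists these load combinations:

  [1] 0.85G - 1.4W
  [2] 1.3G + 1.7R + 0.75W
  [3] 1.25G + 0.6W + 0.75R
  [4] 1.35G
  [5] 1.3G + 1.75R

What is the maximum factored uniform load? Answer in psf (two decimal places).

[1] 0.85(103) - 1.4(23) = 87.55 - 32.20 = 55.35
[2] 1.3(103) + 1.7(63) + 0.75(23) = 133.90 + 107.10 + 17.25 = 258.25
[3] 1.25(103) + 0.6(23) + 0.75(63) = 128.75 + 13.80 + 47.25 = 189.80
[4] 1.35(103) = 139.05
[5] 1.3(103) + 1.75(63) = 133.90 + 110.25 = 244.15
Combination 2 governs: q_u = 258.25 psf.

258.25 psf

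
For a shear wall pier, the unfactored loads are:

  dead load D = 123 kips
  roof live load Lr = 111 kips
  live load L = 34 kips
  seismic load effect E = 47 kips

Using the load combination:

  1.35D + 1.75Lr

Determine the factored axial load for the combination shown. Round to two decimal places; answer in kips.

1.35(123) + 1.75(111) = 360.30
P_u = 360.30 kips.

360.30 kips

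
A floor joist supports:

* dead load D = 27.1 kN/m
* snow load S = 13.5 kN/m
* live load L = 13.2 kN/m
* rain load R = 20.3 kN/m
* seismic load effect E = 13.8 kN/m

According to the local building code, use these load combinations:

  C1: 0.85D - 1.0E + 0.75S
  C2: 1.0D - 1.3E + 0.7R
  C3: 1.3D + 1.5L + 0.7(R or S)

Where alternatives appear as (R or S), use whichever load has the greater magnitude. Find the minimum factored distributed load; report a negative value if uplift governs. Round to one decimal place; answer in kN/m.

19.4 kN/m

(R or S) → R = 20.3 kN/m.
C1: 0.85(27.1) - 1.0(13.8) + 0.75(13.5) = 19.4
C2: 1.0(27.1) - 1.3(13.8) + 0.7(20.3) = 23.4
C3: 1.3(27.1) + 1.5(13.2) + 0.7(20.3) = 69.2
Combination 1 gives the minimum: 19.4 kN/m.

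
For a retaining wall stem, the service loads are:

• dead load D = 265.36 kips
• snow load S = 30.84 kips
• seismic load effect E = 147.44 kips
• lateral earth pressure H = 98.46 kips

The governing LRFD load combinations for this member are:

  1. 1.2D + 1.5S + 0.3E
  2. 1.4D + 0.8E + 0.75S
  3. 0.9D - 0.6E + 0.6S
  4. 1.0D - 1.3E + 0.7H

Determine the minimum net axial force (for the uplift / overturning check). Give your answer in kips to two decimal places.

1. 1.2(265.36) + 1.5(30.84) + 0.3(147.44) = 408.92
2. 1.4(265.36) + 0.8(147.44) + 0.75(30.84) = 512.59
3. 0.9(265.36) - 0.6(147.44) + 0.6(30.84) = 168.86
4. 1.0(265.36) - 1.3(147.44) + 0.7(98.46) = 142.61
Combination 4 gives the minimum: 142.61 kips.

142.61 kips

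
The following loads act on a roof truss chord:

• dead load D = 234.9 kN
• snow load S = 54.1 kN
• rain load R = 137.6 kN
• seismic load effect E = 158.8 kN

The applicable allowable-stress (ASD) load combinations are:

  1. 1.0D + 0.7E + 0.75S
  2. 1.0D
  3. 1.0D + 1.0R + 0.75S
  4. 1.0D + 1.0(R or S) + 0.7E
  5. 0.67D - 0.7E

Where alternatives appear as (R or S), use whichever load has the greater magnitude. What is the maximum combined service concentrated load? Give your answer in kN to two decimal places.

(R or S) → R = 137.6 kN.
1. 1.0(234.9) + 0.7(158.8) + 0.75(54.1) = 234.90 + 111.16 + 40.58 = 386.64
2. 1.0(234.9) = 234.90
3. 1.0(234.9) + 1.0(137.6) + 0.75(54.1) = 234.90 + 137.60 + 40.58 = 413.08
4. 1.0(234.9) + 1.0(137.6) + 0.7(158.8) = 234.90 + 137.60 + 111.16 = 483.66
5. 0.67(234.9) - 0.7(158.8) = 157.38 - 111.16 = 46.22
The controlling combination is 4, giving 483.66 kN.

483.66 kN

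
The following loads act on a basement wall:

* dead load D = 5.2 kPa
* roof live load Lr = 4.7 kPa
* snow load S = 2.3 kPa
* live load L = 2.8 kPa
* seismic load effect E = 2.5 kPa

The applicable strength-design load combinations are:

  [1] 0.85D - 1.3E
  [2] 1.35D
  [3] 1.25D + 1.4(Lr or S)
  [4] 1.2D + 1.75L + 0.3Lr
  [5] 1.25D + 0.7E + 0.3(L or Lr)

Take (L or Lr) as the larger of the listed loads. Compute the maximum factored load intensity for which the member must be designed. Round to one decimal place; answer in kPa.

(Lr or S) → Lr = 4.7 kPa; (L or Lr) → Lr = 4.7 kPa.
[1] 0.85(5.2) - 1.3(2.5) = 1.2
[2] 1.35(5.2) = 7.0
[3] 1.25(5.2) + 1.4(4.7) = 13.1
[4] 1.2(5.2) + 1.75(2.8) + 0.3(4.7) = 12.6
[5] 1.25(5.2) + 0.7(2.5) + 0.3(4.7) = 9.7
The controlling combination is 3, giving 13.1 kPa.

13.1 kPa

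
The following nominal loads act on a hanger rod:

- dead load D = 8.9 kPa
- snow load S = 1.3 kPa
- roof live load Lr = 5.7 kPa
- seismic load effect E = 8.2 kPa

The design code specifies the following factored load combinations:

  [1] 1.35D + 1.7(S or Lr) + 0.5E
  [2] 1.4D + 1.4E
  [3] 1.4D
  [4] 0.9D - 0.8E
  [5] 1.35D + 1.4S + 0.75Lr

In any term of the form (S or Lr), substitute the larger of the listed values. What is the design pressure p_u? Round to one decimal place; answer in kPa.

25.8 kPa

(S or Lr) → Lr = 5.7 kPa.
[1] 1.35(8.9) + 1.7(5.7) + 0.5(8.2) = 12.0 + 9.7 + 4.1 = 25.8
[2] 1.4(8.9) + 1.4(8.2) = 23.9
[3] 1.4(8.9) = 12.5
[4] 0.9(8.9) - 0.8(8.2) = 1.5
[5] 1.35(8.9) + 1.4(1.3) + 0.75(5.7) = 12.0 + 1.8 + 4.3 = 18.1
Maximum is from combination 1.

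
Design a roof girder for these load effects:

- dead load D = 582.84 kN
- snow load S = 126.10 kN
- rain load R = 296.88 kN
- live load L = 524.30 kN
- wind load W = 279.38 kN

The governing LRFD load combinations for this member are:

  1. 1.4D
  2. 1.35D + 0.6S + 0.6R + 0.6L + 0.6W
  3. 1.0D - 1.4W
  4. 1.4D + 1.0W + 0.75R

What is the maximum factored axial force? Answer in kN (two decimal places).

1. 1.4(582.84) = 815.98
2. 1.35(582.84) + 0.6(126.10) + 0.6(296.88) + 0.6(524.30) + 0.6(279.38) = 786.83 + 75.66 + 178.13 + 314.58 + 167.63 = 1522.83
3. 1.0(582.84) - 1.4(279.38) = 582.84 - 391.13 = 191.71
4. 1.4(582.84) + 1.0(279.38) + 0.75(296.88) = 815.98 + 279.38 + 222.66 = 1318.02
The controlling combination is 2, giving 1522.83 kN.

1522.83 kN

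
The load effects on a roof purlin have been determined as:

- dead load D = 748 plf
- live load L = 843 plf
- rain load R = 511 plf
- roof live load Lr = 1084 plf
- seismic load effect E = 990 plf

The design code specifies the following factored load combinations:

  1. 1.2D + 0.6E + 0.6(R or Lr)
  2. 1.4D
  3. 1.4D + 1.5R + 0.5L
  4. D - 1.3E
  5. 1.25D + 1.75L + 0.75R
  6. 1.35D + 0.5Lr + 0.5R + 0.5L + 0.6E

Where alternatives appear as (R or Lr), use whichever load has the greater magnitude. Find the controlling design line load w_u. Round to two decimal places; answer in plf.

2822.80 plf

(R or Lr) → Lr = 1084 plf.
1. 1.2(748) + 0.6(990) + 0.6(1084) = 2142.00
2. 1.4(748) = 1047.20
3. 1.4(748) + 1.5(511) + 0.5(843) = 2235.20
4. 1.0(748) - 1.3(990) = -539.00
5. 1.25(748) + 1.75(843) + 0.75(511) = 2793.50
6. 1.35(748) + 0.5(1084) + 0.5(511) + 0.5(843) + 0.6(990) = 2822.80
Maximum is from combination 6.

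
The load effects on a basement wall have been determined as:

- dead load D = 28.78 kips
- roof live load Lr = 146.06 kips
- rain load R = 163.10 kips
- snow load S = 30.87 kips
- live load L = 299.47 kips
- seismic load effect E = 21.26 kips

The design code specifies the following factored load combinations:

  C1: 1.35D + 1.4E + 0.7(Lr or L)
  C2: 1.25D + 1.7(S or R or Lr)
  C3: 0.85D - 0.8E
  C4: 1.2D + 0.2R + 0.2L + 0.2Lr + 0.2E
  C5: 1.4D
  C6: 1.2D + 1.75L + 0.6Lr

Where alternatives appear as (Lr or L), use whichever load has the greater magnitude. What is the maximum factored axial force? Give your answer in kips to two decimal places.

(Lr or L) → L = 299.47 kips; (S or R or Lr) → R = 163.10 kips.
C1: 1.35(28.78) + 1.4(21.26) + 0.7(299.47) = 278.25
C2: 1.25(28.78) + 1.7(163.10) = 35.98 + 277.27 = 313.25
C3: 0.85(28.78) - 0.8(21.26) = 7.46
C4: 1.2(28.78) + 0.2(163.10) + 0.2(299.47) + 0.2(146.06) + 0.2(21.26) = 34.54 + 32.62 + 59.89 + 29.21 + 4.25 = 160.51
C5: 1.4(28.78) = 40.29
C6: 1.2(28.78) + 1.75(299.47) + 0.6(146.06) = 646.24
Combination 6 governs: P_u = 646.24 kips.

646.24 kips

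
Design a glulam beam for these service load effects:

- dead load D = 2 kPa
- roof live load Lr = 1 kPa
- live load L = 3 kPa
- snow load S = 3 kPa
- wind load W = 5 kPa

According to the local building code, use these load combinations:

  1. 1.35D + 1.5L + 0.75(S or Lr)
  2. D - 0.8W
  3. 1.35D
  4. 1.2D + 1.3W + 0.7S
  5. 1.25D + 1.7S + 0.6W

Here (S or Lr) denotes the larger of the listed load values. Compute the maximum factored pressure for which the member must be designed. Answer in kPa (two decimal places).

11.00 kPa

(S or Lr) → S = 3 kPa.
1. 1.35(2) + 1.5(3) + 0.75(3) = 2.70 + 4.50 + 2.25 = 9.45
2. 1.0(2) - 0.8(5) = 2.00 - 4.00 = -2.00
3. 1.35(2) = 2.70
4. 1.2(2) + 1.3(5) + 0.7(3) = 2.40 + 6.50 + 2.10 = 11.00
5. 1.25(2) + 1.7(3) + 0.6(5) = 2.50 + 5.10 + 3.00 = 10.60
The controlling combination is 4, giving 11.00 kPa.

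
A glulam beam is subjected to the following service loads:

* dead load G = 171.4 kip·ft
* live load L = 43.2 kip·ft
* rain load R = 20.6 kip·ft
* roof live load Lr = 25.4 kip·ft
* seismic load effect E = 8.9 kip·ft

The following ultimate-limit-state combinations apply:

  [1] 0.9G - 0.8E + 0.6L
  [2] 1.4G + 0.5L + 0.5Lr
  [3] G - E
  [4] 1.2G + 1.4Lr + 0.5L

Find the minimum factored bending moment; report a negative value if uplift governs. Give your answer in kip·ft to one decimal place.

162.5 kip·ft

[1] 0.9(171.4) - 0.8(8.9) + 0.6(43.2) = 154.3 - 7.1 + 25.9 = 173.1
[2] 1.4(171.4) + 0.5(43.2) + 0.5(25.4) = 240.0 + 21.6 + 12.7 = 274.3
[3] 1.0(171.4) - 1.0(8.9) = 171.4 - 8.9 = 162.5
[4] 1.2(171.4) + 1.4(25.4) + 0.5(43.2) = 262.8
Combination 3 gives the minimum: 162.5 kip·ft.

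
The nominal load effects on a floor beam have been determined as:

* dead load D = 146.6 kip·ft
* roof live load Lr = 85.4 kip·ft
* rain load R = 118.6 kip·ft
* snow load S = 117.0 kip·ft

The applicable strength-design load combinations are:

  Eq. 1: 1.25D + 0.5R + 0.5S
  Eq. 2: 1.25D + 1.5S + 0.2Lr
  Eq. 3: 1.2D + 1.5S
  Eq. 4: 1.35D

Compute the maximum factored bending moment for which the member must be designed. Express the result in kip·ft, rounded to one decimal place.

375.8 kip·ft

Eq. 1: 1.25(146.6) + 0.5(118.6) + 0.5(117.0) = 183.3 + 59.3 + 58.5 = 301.1
Eq. 2: 1.25(146.6) + 1.5(117.0) + 0.2(85.4) = 375.8
Eq. 3: 1.2(146.6) + 1.5(117.0) = 175.9 + 175.5 = 351.4
Eq. 4: 1.35(146.6) = 197.9
Maximum is from combination 2.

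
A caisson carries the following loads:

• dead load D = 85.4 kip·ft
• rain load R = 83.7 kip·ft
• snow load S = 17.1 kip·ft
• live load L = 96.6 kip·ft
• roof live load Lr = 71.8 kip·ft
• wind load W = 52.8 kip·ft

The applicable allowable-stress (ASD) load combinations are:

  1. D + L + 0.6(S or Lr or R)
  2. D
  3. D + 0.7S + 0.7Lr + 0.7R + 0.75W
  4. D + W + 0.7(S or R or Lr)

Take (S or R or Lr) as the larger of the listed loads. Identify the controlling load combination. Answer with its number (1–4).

Combination 3

(S or Lr or R) → R = 83.7 kip·ft; (S or R or Lr) → R = 83.7 kip·ft.
1. 1.0(85.4) + 1.0(96.6) + 0.6(83.7) = 85.4 + 96.6 + 50.2 = 232.2
2. 1.0(85.4) = 85.4
3. 1.0(85.4) + 0.7(17.1) + 0.7(71.8) + 0.7(83.7) + 0.75(52.8) = 245.8
4. 1.0(85.4) + 1.0(52.8) + 0.7(83.7) = 85.4 + 52.8 + 58.6 = 196.8
The largest value is 245.8 kip·ft from combination 3.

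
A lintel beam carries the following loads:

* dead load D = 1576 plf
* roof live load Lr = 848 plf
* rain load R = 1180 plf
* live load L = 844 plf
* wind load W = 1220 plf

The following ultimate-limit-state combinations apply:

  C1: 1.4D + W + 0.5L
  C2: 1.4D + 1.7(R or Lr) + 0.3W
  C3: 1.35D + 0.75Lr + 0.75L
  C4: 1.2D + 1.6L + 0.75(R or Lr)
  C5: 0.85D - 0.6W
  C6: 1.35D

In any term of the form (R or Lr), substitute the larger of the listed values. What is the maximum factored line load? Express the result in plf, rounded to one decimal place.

4578.4 plf

(R or Lr) → R = 1180 plf.
C1: 1.4(1576) + 1.0(1220) + 0.5(844) = 3848.4
C2: 1.4(1576) + 1.7(1180) + 0.3(1220) = 4578.4
C3: 1.35(1576) + 0.75(848) + 0.75(844) = 3396.6
C4: 1.2(1576) + 1.6(844) + 0.75(1180) = 4126.6
C5: 0.85(1576) - 0.6(1220) = 607.6
C6: 1.35(1576) = 2127.6
The controlling combination is 2, giving 4578.4 plf.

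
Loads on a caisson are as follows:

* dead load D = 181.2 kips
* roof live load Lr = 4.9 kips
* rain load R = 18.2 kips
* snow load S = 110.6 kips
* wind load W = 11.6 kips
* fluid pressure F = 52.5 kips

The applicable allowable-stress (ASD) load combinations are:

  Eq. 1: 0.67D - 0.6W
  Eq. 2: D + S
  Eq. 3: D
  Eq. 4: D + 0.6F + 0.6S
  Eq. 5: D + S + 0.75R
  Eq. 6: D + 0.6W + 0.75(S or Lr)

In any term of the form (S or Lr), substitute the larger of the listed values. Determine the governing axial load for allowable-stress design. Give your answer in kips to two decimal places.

305.45 kips

(S or Lr) → S = 110.6 kips.
Eq. 1: 0.67(181.2) - 0.6(11.6) = 114.44
Eq. 2: 1.0(181.2) + 1.0(110.6) = 291.80
Eq. 3: 1.0(181.2) = 181.20
Eq. 4: 1.0(181.2) + 0.6(52.5) + 0.6(110.6) = 279.06
Eq. 5: 1.0(181.2) + 1.0(110.6) + 0.75(18.2) = 305.45
Eq. 6: 1.0(181.2) + 0.6(11.6) + 0.75(110.6) = 271.11
Combination 5 governs: P = 305.45 kips.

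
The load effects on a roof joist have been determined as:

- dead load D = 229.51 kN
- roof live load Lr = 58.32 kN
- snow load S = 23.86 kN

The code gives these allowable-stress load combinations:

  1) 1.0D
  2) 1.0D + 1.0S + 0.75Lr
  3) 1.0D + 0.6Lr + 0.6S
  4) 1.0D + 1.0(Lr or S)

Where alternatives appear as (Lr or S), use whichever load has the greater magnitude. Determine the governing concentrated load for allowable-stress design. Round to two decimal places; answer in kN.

(Lr or S) → Lr = 58.32 kN.
1) 1.0(229.51) = 229.51
2) 1.0(229.51) + 1.0(23.86) + 0.75(58.32) = 229.51 + 23.86 + 43.74 = 297.11
3) 1.0(229.51) + 0.6(58.32) + 0.6(23.86) = 229.51 + 34.99 + 14.32 = 278.82
4) 1.0(229.51) + 1.0(58.32) = 229.51 + 58.32 = 287.83
Maximum is from combination 2.

297.11 kN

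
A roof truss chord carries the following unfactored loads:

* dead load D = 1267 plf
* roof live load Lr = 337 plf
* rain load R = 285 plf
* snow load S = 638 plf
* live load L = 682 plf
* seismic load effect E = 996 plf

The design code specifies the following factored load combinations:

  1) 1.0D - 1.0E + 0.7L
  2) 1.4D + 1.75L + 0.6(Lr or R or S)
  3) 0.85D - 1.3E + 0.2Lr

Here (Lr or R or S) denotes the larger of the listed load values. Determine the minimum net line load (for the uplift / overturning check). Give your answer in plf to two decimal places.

-150.45 plf

(Lr or R or S) → S = 638 plf.
1) 1.0(1267) - 1.0(996) + 0.7(682) = 1267.00 - 996.00 + 477.40 = 748.40
2) 1.4(1267) + 1.75(682) + 0.6(638) = 1773.80 + 1193.50 + 382.80 = 3350.10
3) 0.85(1267) - 1.3(996) + 0.2(337) = 1076.95 - 1294.80 + 67.40 = -150.45
Combination 3 gives the minimum: -150.45 plf.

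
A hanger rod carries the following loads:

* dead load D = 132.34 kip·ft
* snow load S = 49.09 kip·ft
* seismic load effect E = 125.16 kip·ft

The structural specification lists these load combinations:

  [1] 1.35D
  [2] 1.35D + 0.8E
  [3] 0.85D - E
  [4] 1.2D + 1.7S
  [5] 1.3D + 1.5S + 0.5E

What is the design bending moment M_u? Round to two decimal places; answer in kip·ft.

[1] 1.35(132.34) = 178.66
[2] 1.35(132.34) + 0.8(125.16) = 178.66 + 100.13 = 278.79
[3] 0.85(132.34) - 1.0(125.16) = 112.49 - 125.16 = -12.67
[4] 1.2(132.34) + 1.7(49.09) = 158.81 + 83.45 = 242.26
[5] 1.3(132.34) + 1.5(49.09) + 0.5(125.16) = 172.04 + 73.64 + 62.58 = 308.26
Combination 5 governs: M_u = 308.26 kip·ft.

308.26 kip·ft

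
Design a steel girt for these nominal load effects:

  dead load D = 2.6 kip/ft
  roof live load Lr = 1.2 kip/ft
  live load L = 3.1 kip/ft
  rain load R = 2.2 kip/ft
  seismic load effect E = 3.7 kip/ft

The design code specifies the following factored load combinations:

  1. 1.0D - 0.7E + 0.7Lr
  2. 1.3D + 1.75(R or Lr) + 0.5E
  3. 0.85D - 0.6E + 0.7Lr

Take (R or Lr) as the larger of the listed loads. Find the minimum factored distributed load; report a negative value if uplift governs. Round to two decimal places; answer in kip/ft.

0.83 kip/ft

(R or Lr) → R = 2.2 kip/ft.
1. 1.0(2.6) - 0.7(3.7) + 0.7(1.2) = 0.85
2. 1.3(2.6) + 1.75(2.2) + 0.5(3.7) = 9.08
3. 0.85(2.6) - 0.6(3.7) + 0.7(1.2) = 0.83
Combination 3 gives the minimum: 0.83 kip/ft.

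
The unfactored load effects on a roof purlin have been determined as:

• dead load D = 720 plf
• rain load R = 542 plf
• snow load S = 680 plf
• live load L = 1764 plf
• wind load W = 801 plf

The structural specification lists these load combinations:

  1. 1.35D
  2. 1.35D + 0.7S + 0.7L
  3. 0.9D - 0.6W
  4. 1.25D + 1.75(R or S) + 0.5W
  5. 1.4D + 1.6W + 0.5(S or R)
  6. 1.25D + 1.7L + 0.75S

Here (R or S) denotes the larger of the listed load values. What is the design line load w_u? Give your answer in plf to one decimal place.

(R or S) → S = 680 plf; (S or R) → S = 680 plf.
1. 1.35(720) = 972.0
2. 1.35(720) + 0.7(680) + 0.7(1764) = 972.0 + 476.0 + 1234.8 = 2682.8
3. 0.9(720) - 0.6(801) = 648.0 - 480.6 = 167.4
4. 1.25(720) + 1.75(680) + 0.5(801) = 900.0 + 1190.0 + 400.5 = 2490.5
5. 1.4(720) + 1.6(801) + 0.5(680) = 1008.0 + 1281.6 + 340.0 = 2629.6
6. 1.25(720) + 1.7(1764) + 0.75(680) = 900.0 + 2998.8 + 510.0 = 4408.8
Combination 6 governs: w_u = 4408.8 plf.

4408.8 plf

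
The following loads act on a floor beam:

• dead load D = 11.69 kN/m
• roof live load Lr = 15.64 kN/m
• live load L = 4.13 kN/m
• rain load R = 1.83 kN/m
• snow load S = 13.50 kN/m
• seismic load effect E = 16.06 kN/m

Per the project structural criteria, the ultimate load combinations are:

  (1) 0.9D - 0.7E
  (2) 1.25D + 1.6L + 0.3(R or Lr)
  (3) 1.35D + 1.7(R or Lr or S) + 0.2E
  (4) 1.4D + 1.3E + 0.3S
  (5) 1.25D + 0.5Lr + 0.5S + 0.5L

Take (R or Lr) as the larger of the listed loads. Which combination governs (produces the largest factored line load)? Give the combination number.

(R or Lr) → Lr = 15.64 kN/m; (R or Lr or S) → Lr = 15.64 kN/m.
(1) 0.9(11.69) - 0.7(16.06) = 10.52 - 11.24 = -0.72
(2) 1.25(11.69) + 1.6(4.13) + 0.3(15.64) = 14.61 + 6.61 + 4.69 = 25.91
(3) 1.35(11.69) + 1.7(15.64) + 0.2(16.06) = 15.78 + 26.59 + 3.21 = 45.58
(4) 1.4(11.69) + 1.3(16.06) + 0.3(13.50) = 41.29
(5) 1.25(11.69) + 0.5(15.64) + 0.5(13.50) + 0.5(4.13) = 14.61 + 7.82 + 6.75 + 2.07 = 31.25
The largest value is 45.58 kN/m from combination 3.

Combination 3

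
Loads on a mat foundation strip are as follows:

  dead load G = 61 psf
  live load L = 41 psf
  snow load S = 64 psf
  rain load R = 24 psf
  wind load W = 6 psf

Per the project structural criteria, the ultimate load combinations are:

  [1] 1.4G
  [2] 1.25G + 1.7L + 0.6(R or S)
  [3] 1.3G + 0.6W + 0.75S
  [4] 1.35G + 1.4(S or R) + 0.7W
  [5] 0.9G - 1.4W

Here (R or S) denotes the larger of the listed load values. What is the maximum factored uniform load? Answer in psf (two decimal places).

184.35 psf

(R or S) → S = 64 psf; (S or R) → S = 64 psf.
[1] 1.4(61) = 85.40
[2] 1.25(61) + 1.7(41) + 0.6(64) = 76.25 + 69.70 + 38.40 = 184.35
[3] 1.3(61) + 0.6(6) + 0.75(64) = 79.30 + 3.60 + 48.00 = 130.90
[4] 1.35(61) + 1.4(64) + 0.7(6) = 82.35 + 89.60 + 4.20 = 176.15
[5] 0.9(61) - 1.4(6) = 54.90 - 8.40 = 46.50
Combination 2 governs: q_u = 184.35 psf.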